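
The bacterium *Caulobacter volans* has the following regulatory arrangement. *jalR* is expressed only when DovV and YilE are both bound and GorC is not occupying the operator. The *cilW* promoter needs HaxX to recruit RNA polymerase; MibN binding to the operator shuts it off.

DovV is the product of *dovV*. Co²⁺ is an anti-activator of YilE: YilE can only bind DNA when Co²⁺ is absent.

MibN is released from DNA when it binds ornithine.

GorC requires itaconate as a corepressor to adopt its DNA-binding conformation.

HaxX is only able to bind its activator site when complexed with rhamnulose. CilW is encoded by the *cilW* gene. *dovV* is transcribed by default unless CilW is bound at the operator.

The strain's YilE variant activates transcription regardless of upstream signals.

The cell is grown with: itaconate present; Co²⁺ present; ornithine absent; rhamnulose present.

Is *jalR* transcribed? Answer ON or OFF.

OFF

Itaconate is present, so GorC is active.
Ornithine is absent, so MibN is active.
Rhamnulose is present, so HaxX is active.
With repressor MibN bound, *cilW* is not transcribed.
So CilW is not produced.
With no repressor bound, *dovV* is transcribed.
So DovV is produced and active.
YilE is constitutively active in this strain.
With repressor GorC bound, *jalR* is not transcribed.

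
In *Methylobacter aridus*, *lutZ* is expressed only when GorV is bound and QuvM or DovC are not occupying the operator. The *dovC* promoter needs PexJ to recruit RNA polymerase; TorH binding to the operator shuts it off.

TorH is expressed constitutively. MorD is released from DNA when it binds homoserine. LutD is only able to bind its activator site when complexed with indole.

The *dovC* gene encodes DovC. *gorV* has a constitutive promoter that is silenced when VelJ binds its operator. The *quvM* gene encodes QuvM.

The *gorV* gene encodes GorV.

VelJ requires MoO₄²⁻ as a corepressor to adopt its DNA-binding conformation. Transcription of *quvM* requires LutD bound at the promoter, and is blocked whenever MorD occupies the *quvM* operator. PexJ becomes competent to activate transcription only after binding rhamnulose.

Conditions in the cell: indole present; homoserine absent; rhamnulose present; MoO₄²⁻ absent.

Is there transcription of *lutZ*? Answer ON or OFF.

MoO₄²⁻ is absent, so VelJ is inactive.
With no repressor bound, *gorV* is transcribed.
So GorV is produced and active.
Indole is present, so LutD is active.
Homoserine is absent, so MorD is active.
With repressor MorD bound, *quvM* is not transcribed.
So QuvM is not produced.
Rhamnulose is present, so PexJ is active.
TorH is produced constitutively and is active.
With repressor TorH bound, *dovC* is not transcribed.
So DovC is not produced.
No repressor is bound and GorV is active, so *lutZ* is transcribed.

ON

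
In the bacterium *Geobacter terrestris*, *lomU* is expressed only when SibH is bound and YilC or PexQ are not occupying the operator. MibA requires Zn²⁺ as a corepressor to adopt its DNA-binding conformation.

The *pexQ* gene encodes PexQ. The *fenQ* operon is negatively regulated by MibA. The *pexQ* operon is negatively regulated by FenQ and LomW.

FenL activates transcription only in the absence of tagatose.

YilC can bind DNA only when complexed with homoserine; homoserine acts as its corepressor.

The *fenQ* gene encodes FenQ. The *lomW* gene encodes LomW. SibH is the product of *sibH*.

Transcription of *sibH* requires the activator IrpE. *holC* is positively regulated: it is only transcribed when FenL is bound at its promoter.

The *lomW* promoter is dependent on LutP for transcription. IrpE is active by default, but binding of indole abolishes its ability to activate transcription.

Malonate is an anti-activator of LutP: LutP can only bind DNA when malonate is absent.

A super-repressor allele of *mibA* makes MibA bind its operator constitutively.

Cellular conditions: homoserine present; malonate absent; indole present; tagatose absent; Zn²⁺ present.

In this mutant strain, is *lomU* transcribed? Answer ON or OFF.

Indole is present, so IrpE is inactive.
Required activator IrpE is absent, so *sibH* is not transcribed.
So SibH is not produced.
Homoserine is present, so YilC is active.
MibA is constitutively active in this strain.
With repressor MibA bound, *fenQ* is not transcribed.
So FenQ is not produced.
Malonate is absent, so LutP is active.
No repressor is bound and LutP is active, so *lomW* is transcribed.
So LomW is produced and active.
With repressor LomW bound, *pexQ* is not transcribed.
So PexQ is not produced.
With repressor YilC bound, *lomU* is not transcribed.

OFF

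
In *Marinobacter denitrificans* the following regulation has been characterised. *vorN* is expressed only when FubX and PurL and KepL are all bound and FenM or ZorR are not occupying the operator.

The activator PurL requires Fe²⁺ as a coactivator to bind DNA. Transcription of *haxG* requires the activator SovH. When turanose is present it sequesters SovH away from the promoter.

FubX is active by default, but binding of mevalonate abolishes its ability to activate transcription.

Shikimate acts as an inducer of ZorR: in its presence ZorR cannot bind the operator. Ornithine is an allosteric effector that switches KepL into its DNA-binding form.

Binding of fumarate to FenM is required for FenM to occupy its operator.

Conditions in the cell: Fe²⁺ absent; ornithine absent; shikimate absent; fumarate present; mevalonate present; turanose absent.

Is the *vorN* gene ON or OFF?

Fumarate is present, so FenM is active.
Mevalonate is present, so FubX is inactive.
Fe²⁺ is absent, so PurL is inactive.
Shikimate is absent, so ZorR is active.
Ornithine is absent, so KepL is inactive.
With repressor FenM bound, *vorN* is not transcribed.

OFF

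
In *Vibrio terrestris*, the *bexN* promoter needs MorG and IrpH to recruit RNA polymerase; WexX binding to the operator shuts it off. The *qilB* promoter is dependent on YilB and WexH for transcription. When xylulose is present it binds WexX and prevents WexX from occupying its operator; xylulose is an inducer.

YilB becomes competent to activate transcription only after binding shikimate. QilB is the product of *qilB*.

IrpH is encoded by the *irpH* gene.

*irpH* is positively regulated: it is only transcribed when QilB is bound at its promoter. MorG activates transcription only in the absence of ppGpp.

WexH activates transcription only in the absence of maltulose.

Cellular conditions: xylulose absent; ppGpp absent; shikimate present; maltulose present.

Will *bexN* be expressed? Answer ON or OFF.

ppGpp is absent, so MorG is active.
Xylulose is absent, so WexX is active.
Shikimate is present, so YilB is active.
Maltulose is present, so WexH is inactive.
Required activator WexH is absent, so *qilB* is not transcribed.
So QilB is not produced.
Required activator QilB is absent, so *irpH* is not transcribed.
So IrpH is not produced.
With repressor WexX bound, *bexN* is not transcribed.

OFF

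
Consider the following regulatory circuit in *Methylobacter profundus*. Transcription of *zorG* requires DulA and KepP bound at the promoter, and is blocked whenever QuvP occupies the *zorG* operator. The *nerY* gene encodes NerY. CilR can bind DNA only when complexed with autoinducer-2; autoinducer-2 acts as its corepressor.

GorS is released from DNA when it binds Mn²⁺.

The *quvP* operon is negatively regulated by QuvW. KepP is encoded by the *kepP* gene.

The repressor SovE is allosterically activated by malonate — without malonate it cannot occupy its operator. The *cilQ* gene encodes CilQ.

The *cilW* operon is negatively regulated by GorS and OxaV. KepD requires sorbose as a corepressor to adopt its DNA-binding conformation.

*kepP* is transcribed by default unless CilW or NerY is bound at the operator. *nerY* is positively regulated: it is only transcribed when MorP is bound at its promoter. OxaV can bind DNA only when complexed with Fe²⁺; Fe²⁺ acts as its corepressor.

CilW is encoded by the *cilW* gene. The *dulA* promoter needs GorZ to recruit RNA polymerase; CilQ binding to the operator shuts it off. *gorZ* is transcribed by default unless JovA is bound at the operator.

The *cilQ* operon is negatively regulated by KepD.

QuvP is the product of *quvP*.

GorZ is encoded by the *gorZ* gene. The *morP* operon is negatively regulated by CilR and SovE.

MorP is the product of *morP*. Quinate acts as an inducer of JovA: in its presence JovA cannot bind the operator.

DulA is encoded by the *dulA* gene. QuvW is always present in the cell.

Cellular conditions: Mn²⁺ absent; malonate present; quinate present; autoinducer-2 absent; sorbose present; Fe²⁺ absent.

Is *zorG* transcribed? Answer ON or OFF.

Sorbose is present, so KepD is active.
With repressor KepD bound, *cilQ* is not transcribed.
So CilQ is not produced.
Quinate is present, so JovA is inactive.
With no repressor bound, *gorZ* is transcribed.
So GorZ is produced and active.
No repressor is bound and GorZ is active, so *dulA* is transcribed.
So DulA is produced and active.
QuvW is produced constitutively and is active.
With repressor QuvW bound, *quvP* is not transcribed.
So QuvP is not produced.
Mn²⁺ is absent, so GorS is active.
Fe²⁺ is absent, so OxaV is inactive.
With repressor GorS bound, *cilW* is not transcribed.
So CilW is not produced.
Autoinducer-2 is absent, so CilR is inactive.
Malonate is present, so SovE is active.
With repressor SovE bound, *morP* is not transcribed.
So MorP is not produced.
Required activator MorP is absent, so *nerY* is not transcribed.
So NerY is not produced.
With no repressor bound, *kepP* is transcribed.
So KepP is produced and active.
No repressor is bound and DulA and KepP are active, so *zorG* is transcribed.

ON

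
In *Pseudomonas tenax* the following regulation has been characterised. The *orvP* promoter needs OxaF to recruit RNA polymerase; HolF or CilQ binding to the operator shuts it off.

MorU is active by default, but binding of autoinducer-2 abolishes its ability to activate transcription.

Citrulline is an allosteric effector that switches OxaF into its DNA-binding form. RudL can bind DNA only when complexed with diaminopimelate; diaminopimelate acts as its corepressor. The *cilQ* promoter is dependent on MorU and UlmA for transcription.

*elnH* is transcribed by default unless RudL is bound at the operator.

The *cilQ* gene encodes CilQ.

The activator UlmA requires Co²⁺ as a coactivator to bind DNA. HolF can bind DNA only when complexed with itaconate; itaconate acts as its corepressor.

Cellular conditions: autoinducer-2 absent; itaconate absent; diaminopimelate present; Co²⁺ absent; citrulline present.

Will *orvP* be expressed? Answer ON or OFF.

Itaconate is absent, so HolF is inactive.
Autoinducer-2 is absent, so MorU is active.
Co²⁺ is absent, so UlmA is inactive.
Required activator UlmA is absent, so *cilQ* is not transcribed.
So CilQ is not produced.
Citrulline is present, so OxaF is active.
No repressor is bound and OxaF is active, so *orvP* is transcribed.

ON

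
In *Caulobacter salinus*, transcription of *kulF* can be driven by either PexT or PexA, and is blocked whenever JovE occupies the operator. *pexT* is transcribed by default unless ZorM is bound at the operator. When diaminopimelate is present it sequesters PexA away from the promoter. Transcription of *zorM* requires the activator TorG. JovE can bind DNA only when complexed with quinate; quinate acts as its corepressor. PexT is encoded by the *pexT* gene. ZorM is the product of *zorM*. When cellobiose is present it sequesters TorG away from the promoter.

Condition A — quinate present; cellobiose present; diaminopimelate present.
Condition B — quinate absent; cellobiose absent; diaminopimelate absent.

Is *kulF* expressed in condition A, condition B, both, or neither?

Condition A:
Quinate is present, so JovE is active.
Cellobiose is present, so TorG is inactive.
Required activator TorG is absent, so *zorM* is not transcribed.
So ZorM is not produced.
With no repressor bound, *pexT* is transcribed.
So PexT is produced and active.
Diaminopimelate is present, so PexA is inactive.
With repressor JovE bound, *kulF* is not transcribed.
→ *kulF* is OFF in A.
Condition B:
Quinate is absent, so JovE is inactive.
Cellobiose is absent, so TorG is active.
No repressor is bound and TorG is active, so *zorM* is transcribed.
So ZorM is produced and active.
With repressor ZorM bound, *pexT* is not transcribed.
So PexT is not produced.
Diaminopimelate is absent, so PexA is active.
Activator PexA is present, so *kulF* is transcribed.
→ *kulF* is ON in B.

B only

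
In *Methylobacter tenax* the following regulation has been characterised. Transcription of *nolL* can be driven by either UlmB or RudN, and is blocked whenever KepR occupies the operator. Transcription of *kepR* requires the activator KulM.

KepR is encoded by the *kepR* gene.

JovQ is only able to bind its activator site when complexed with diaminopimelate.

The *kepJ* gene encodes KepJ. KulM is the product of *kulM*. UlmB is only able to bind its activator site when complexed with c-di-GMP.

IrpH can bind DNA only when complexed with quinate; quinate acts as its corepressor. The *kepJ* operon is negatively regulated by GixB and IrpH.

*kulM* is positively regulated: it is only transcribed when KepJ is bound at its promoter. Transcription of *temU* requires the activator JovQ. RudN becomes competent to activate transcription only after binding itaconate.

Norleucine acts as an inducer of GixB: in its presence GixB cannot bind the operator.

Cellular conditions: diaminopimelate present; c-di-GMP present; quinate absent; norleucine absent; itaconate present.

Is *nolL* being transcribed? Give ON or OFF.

ON

c-di-GMP is present, so UlmB is active.
Norleucine is absent, so GixB is active.
Quinate is absent, so IrpH is inactive.
With repressor GixB bound, *kepJ* is not transcribed.
So KepJ is not produced.
Required activator KepJ is absent, so *kulM* is not transcribed.
So KulM is not produced.
Required activator KulM is absent, so *kepR* is not transcribed.
So KepR is not produced.
Itaconate is present, so RudN is active.
Activator UlmB is present, so *nolL* is transcribed.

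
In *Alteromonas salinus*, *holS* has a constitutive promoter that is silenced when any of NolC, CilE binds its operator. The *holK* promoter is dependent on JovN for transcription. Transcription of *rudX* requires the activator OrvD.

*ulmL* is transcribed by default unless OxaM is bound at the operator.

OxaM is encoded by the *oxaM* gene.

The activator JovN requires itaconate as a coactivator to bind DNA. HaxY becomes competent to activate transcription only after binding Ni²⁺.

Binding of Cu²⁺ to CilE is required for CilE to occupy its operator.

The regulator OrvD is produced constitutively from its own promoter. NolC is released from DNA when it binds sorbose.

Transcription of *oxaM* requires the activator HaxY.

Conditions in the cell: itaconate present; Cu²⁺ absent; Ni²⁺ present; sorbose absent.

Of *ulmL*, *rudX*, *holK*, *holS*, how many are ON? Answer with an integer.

2

Ni²⁺ is present, so HaxY is active.
No repressor is bound and HaxY is active, so *oxaM* is transcribed.
So OxaM is produced and active.
With repressor OxaM bound, *ulmL* is not transcribed.
→ *ulmL* is OFF.
OrvD is produced constitutively and is active.
No repressor is bound and OrvD is active, so *rudX* is transcribed.
→ *rudX* is ON.
Itaconate is present, so JovN is active.
No repressor is bound and JovN is active, so *holK* is transcribed.
→ *holK* is ON.
Sorbose is absent, so NolC is active.
Cu²⁺ is absent, so CilE is inactive.
With repressor NolC bound, *holS* is not transcribed.
→ *holS* is OFF.
2 of the 4 genes are transcribed.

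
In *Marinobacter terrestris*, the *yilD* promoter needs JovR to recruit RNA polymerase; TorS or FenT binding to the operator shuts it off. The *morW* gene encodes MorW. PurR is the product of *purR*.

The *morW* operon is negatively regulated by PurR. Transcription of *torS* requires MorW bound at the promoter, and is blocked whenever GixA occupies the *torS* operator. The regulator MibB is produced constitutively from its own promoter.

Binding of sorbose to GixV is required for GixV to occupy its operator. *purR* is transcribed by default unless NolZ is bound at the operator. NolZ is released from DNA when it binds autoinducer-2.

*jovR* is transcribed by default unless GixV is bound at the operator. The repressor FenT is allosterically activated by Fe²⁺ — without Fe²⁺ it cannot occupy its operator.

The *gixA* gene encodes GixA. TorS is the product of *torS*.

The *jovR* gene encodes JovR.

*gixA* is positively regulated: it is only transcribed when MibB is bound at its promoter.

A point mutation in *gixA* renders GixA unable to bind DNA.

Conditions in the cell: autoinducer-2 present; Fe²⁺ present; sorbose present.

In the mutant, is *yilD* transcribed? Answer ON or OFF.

OFF

Autoinducer-2 is present, so NolZ is inactive.
With no repressor bound, *purR* is transcribed.
So PurR is produced and active.
With repressor PurR bound, *morW* is not transcribed.
So MorW is not produced.
GixA is non-functional in this strain, so it has no effect.
Required activator MorW is absent, so *torS* is not transcribed.
So TorS is not produced.
Sorbose is present, so GixV is active.
With repressor GixV bound, *jovR* is not transcribed.
So JovR is not produced.
Fe²⁺ is present, so FenT is active.
With repressor FenT bound, *yilD* is not transcribed.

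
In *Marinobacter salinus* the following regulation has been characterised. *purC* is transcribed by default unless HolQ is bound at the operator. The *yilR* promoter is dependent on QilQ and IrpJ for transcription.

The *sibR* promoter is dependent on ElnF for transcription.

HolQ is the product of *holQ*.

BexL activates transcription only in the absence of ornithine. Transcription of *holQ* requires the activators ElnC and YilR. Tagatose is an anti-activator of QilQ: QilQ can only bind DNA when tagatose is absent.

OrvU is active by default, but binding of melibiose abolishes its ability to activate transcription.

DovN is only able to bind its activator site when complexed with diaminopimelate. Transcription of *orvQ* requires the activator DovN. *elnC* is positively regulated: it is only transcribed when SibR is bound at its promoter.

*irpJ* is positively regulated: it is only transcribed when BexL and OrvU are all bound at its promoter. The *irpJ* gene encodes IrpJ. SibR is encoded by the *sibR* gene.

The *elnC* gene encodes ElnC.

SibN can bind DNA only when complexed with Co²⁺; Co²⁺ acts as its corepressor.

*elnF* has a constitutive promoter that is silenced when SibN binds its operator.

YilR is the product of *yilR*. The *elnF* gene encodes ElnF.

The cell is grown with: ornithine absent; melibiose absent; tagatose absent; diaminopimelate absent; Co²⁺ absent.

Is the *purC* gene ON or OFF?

Co²⁺ is absent, so SibN is inactive.
With no repressor bound, *elnF* is transcribed.
So ElnF is produced and active.
No repressor is bound and ElnF is active, so *sibR* is transcribed.
So SibR is produced and active.
No repressor is bound and SibR is active, so *elnC* is transcribed.
So ElnC is produced and active.
Tagatose is absent, so QilQ is active.
Ornithine is absent, so BexL is active.
Melibiose is absent, so OrvU is active.
No repressor is bound and BexL and OrvU are active, so *irpJ* is transcribed.
So IrpJ is produced and active.
No repressor is bound and QilQ and IrpJ are active, so *yilR* is transcribed.
So YilR is produced and active.
No repressor is bound and ElnC and YilR are active, so *holQ* is transcribed.
So HolQ is produced and active.
With repressor HolQ bound, *purC* is not transcribed.

OFF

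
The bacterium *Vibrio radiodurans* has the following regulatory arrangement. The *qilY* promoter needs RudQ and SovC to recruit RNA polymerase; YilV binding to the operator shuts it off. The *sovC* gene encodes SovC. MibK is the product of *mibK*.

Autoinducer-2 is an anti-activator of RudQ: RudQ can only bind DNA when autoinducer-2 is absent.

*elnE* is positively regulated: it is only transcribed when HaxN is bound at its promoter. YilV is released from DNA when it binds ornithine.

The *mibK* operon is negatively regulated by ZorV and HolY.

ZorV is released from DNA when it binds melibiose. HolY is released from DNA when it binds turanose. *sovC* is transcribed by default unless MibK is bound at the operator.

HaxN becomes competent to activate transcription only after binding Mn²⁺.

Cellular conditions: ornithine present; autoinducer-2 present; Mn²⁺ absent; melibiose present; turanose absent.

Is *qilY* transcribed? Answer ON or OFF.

Ornithine is present, so YilV is inactive.
Autoinducer-2 is present, so RudQ is inactive.
Melibiose is present, so ZorV is inactive.
Turanose is absent, so HolY is active.
With repressor HolY bound, *mibK* is not transcribed.
So MibK is not produced.
With no repressor bound, *sovC* is transcribed.
So SovC is produced and active.
Required activator RudQ is absent, so *qilY* is not transcribed.

OFF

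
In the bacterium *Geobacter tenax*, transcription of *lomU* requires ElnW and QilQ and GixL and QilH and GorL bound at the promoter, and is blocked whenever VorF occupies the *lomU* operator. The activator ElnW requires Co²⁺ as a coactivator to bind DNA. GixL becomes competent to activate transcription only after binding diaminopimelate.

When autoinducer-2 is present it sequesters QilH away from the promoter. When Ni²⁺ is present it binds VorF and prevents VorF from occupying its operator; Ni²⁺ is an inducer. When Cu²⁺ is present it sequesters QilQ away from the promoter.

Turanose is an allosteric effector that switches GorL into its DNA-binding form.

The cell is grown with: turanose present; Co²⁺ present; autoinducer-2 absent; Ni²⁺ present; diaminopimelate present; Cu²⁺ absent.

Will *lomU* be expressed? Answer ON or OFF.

ON

Co²⁺ is present, so ElnW is active.
Ni²⁺ is present, so VorF is inactive.
Cu²⁺ is absent, so QilQ is active.
Diaminopimelate is present, so GixL is active.
Autoinducer-2 is absent, so QilH is active.
Turanose is present, so GorL is active.
No repressor is bound and ElnW and QilQ and GixL and QilH and GorL are active, so *lomU* is transcribed.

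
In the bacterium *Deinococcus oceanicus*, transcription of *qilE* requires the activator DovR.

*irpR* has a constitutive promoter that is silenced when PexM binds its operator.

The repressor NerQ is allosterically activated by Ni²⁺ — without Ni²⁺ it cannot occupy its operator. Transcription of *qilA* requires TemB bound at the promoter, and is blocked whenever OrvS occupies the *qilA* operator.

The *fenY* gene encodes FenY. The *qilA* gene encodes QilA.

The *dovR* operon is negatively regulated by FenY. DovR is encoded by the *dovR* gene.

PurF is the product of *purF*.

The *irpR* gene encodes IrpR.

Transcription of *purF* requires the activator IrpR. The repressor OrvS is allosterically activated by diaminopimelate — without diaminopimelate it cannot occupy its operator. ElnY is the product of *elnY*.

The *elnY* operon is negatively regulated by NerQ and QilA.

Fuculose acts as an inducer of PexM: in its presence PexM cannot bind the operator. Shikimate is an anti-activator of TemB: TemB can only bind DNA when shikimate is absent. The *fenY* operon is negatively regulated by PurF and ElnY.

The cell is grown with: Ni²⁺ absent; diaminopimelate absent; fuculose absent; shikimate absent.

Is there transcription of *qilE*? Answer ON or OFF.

Fuculose is absent, so PexM is active.
With repressor PexM bound, *irpR* is not transcribed.
So IrpR is not produced.
Required activator IrpR is absent, so *purF* is not transcribed.
So PurF is not produced.
Ni²⁺ is absent, so NerQ is inactive.
Diaminopimelate is absent, so OrvS is inactive.
Shikimate is absent, so TemB is active.
No repressor is bound and TemB is active, so *qilA* is transcribed.
So QilA is produced and active.
With repressor QilA bound, *elnY* is not transcribed.
So ElnY is not produced.
With no repressor bound, *fenY* is transcribed.
So FenY is produced and active.
With repressor FenY bound, *dovR* is not transcribed.
So DovR is not produced.
Required activator DovR is absent, so *qilE* is not transcribed.

OFF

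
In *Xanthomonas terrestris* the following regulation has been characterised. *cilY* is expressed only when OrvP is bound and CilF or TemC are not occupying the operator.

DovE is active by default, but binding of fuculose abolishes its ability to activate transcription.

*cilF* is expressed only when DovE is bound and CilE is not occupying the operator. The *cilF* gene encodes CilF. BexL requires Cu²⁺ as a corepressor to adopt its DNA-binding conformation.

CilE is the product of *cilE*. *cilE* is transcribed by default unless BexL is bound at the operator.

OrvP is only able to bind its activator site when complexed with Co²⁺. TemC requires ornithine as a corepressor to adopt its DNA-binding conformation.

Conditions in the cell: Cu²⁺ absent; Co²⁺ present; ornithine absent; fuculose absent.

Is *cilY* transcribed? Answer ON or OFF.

Fuculose is absent, so DovE is active.
Cu²⁺ is absent, so BexL is inactive.
With no repressor bound, *cilE* is transcribed.
So CilE is produced and active.
With repressor CilE bound, *cilF* is not transcribed.
So CilF is not produced.
Co²⁺ is present, so OrvP is active.
Ornithine is absent, so TemC is inactive.
No repressor is bound and OrvP is active, so *cilY* is transcribed.

ON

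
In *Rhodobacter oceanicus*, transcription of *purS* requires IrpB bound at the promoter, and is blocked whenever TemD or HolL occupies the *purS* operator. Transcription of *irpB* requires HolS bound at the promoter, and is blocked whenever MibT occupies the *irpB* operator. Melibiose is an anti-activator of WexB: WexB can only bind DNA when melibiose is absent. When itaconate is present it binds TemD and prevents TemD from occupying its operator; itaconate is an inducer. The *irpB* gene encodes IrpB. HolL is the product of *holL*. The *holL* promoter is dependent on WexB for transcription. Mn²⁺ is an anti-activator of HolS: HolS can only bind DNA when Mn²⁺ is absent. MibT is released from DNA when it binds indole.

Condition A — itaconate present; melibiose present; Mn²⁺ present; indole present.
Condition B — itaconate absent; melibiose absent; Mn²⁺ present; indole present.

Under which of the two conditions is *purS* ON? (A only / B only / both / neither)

neither

Condition A:
Itaconate is present, so TemD is inactive.
Melibiose is present, so WexB is inactive.
Required activator WexB is absent, so *holL* is not transcribed.
So HolL is not produced.
Mn²⁺ is present, so HolS is inactive.
Indole is present, so MibT is inactive.
Required activator HolS is absent, so *irpB* is not transcribed.
So IrpB is not produced.
Required activator IrpB is absent, so *purS* is not transcribed.
→ *purS* is OFF in A.
Condition B:
Itaconate is absent, so TemD is active.
Melibiose is absent, so WexB is active.
No repressor is bound and WexB is active, so *holL* is transcribed.
So HolL is produced and active.
Mn²⁺ is present, so HolS is inactive.
Indole is present, so MibT is inactive.
Required activator HolS is absent, so *irpB* is not transcribed.
So IrpB is not produced.
With repressor TemD bound, *purS* is not transcribed.
→ *purS* is OFF in B.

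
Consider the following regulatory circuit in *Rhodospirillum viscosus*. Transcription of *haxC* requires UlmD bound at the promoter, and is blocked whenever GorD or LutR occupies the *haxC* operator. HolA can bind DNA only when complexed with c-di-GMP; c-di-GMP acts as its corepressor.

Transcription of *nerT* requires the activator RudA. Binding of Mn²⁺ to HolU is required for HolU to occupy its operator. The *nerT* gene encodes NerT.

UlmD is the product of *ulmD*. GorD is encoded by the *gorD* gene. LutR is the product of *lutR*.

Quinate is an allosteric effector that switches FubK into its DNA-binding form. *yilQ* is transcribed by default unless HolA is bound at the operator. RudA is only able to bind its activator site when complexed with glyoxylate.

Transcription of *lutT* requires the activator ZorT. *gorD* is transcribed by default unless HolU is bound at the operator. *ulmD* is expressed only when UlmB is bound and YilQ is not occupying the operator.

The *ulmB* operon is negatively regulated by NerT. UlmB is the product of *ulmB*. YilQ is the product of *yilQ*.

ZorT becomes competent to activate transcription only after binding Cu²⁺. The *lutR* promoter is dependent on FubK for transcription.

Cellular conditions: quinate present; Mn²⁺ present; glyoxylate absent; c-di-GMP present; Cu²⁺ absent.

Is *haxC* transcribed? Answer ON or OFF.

OFF

c-di-GMP is present, so HolA is active.
With repressor HolA bound, *yilQ* is not transcribed.
So YilQ is not produced.
Glyoxylate is absent, so RudA is inactive.
Required activator RudA is absent, so *nerT* is not transcribed.
So NerT is not produced.
With no repressor bound, *ulmB* is transcribed.
So UlmB is produced and active.
No repressor is bound and UlmB is active, so *ulmD* is transcribed.
So UlmD is produced and active.
Mn²⁺ is present, so HolU is active.
With repressor HolU bound, *gorD* is not transcribed.
So GorD is not produced.
Quinate is present, so FubK is active.
No repressor is bound and FubK is active, so *lutR* is transcribed.
So LutR is produced and active.
With repressor LutR bound, *haxC* is not transcribed.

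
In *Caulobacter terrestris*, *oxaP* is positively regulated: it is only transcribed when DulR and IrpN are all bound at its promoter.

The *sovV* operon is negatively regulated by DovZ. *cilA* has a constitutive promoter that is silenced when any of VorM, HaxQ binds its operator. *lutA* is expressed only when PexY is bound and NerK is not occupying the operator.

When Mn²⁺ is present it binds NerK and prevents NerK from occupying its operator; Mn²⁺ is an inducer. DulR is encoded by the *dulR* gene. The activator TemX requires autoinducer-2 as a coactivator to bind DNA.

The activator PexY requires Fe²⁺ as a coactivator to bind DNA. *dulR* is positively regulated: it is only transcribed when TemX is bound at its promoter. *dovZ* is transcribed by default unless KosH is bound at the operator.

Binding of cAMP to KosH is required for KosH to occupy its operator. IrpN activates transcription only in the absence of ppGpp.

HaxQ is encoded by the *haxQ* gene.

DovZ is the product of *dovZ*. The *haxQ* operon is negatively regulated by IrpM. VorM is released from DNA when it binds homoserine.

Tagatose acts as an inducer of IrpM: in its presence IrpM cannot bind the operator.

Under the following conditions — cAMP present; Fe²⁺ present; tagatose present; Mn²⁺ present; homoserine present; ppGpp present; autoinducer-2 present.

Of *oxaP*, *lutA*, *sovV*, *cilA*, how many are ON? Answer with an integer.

2

Autoinducer-2 is present, so TemX is active.
No repressor is bound and TemX is active, so *dulR* is transcribed.
So DulR is produced and active.
ppGpp is present, so IrpN is inactive.
Required activator IrpN is absent, so *oxaP* is not transcribed.
→ *oxaP* is OFF.
Mn²⁺ is present, so NerK is inactive.
Fe²⁺ is present, so PexY is active.
No repressor is bound and PexY is active, so *lutA* is transcribed.
→ *lutA* is ON.
cAMP is present, so KosH is active.
With repressor KosH bound, *dovZ* is not transcribed.
So DovZ is not produced.
With no repressor bound, *sovV* is transcribed.
→ *sovV* is ON.
Homoserine is present, so VorM is inactive.
Tagatose is present, so IrpM is inactive.
With no repressor bound, *haxQ* is transcribed.
So HaxQ is produced and active.
With repressor HaxQ bound, *cilA* is not transcribed.
→ *cilA* is OFF.
2 of the 4 genes are transcribed.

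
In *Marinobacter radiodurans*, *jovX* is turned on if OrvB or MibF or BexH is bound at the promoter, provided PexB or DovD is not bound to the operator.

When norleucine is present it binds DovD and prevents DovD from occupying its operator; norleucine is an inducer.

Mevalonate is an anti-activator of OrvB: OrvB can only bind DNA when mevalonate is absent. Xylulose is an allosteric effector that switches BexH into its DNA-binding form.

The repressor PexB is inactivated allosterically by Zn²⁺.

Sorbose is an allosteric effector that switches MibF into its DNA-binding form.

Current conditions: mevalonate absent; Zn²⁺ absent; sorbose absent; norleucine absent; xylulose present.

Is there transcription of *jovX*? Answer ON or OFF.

OFF

Mevalonate is absent, so OrvB is active.
Sorbose is absent, so MibF is inactive.
Xylulose is present, so BexH is active.
Zn²⁺ is absent, so PexB is active.
Norleucine is absent, so DovD is active.
With repressor PexB bound, *jovX* is not transcribed.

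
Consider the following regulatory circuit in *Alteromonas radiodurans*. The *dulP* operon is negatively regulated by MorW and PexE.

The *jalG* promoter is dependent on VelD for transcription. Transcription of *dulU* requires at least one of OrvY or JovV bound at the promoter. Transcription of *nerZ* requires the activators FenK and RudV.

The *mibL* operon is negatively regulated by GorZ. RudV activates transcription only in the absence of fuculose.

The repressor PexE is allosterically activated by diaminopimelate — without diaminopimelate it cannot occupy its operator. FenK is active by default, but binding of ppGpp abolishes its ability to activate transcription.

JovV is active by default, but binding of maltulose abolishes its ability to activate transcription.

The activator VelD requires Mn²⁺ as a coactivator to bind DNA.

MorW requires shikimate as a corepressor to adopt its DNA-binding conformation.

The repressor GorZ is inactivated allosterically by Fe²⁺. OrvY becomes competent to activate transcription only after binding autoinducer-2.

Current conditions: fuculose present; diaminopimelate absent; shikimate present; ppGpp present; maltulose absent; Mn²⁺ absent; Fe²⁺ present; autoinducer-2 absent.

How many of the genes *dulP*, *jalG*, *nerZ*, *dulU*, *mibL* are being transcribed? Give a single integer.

2

Shikimate is present, so MorW is active.
Diaminopimelate is absent, so PexE is inactive.
With repressor MorW bound, *dulP* is not transcribed.
→ *dulP* is OFF.
Mn²⁺ is absent, so VelD is inactive.
Required activator VelD is absent, so *jalG* is not transcribed.
→ *jalG* is OFF.
ppGpp is present, so FenK is inactive.
Fuculose is present, so RudV is inactive.
Required activator FenK is absent, so *nerZ* is not transcribed.
→ *nerZ* is OFF.
Autoinducer-2 is absent, so OrvY is inactive.
Maltulose is absent, so JovV is active.
Activator JovV is present, so *dulU* is transcribed.
→ *dulU* is ON.
Fe²⁺ is present, so GorZ is inactive.
With no repressor bound, *mibL* is transcribed.
→ *mibL* is ON.
2 of the 5 genes are transcribed.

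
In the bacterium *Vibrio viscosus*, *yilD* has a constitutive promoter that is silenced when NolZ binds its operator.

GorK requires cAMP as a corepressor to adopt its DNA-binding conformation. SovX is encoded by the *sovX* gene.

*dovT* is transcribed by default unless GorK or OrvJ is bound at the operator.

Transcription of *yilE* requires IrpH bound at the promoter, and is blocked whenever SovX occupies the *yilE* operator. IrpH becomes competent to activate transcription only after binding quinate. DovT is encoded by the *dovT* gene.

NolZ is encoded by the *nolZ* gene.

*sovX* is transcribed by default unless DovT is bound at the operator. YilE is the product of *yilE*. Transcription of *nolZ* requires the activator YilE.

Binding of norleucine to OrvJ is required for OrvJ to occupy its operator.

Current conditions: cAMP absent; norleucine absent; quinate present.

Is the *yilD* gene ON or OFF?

OFF

cAMP is absent, so GorK is inactive.
Norleucine is absent, so OrvJ is inactive.
With no repressor bound, *dovT* is transcribed.
So DovT is produced and active.
With repressor DovT bound, *sovX* is not transcribed.
So SovX is not produced.
Quinate is present, so IrpH is active.
No repressor is bound and IrpH is active, so *yilE* is transcribed.
So YilE is produced and active.
No repressor is bound and YilE is active, so *nolZ* is transcribed.
So NolZ is produced and active.
With repressor NolZ bound, *yilD* is not transcribed.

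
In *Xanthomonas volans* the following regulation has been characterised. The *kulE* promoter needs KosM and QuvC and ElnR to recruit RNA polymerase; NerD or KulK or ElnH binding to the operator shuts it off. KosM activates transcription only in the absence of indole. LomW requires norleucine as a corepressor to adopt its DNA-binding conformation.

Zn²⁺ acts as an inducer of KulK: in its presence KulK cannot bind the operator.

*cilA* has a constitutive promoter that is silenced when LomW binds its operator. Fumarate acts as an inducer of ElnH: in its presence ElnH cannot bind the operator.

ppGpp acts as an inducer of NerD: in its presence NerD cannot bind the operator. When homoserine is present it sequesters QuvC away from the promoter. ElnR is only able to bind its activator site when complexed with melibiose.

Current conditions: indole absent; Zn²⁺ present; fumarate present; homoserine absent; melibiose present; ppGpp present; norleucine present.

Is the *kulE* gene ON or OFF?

ON

ppGpp is present, so NerD is inactive.
Indole is absent, so KosM is active.
Homoserine is absent, so QuvC is active.
Melibiose is present, so ElnR is active.
Zn²⁺ is present, so KulK is inactive.
Fumarate is present, so ElnH is inactive.
No repressor is bound and KosM and QuvC and ElnR are active, so *kulE* is transcribed.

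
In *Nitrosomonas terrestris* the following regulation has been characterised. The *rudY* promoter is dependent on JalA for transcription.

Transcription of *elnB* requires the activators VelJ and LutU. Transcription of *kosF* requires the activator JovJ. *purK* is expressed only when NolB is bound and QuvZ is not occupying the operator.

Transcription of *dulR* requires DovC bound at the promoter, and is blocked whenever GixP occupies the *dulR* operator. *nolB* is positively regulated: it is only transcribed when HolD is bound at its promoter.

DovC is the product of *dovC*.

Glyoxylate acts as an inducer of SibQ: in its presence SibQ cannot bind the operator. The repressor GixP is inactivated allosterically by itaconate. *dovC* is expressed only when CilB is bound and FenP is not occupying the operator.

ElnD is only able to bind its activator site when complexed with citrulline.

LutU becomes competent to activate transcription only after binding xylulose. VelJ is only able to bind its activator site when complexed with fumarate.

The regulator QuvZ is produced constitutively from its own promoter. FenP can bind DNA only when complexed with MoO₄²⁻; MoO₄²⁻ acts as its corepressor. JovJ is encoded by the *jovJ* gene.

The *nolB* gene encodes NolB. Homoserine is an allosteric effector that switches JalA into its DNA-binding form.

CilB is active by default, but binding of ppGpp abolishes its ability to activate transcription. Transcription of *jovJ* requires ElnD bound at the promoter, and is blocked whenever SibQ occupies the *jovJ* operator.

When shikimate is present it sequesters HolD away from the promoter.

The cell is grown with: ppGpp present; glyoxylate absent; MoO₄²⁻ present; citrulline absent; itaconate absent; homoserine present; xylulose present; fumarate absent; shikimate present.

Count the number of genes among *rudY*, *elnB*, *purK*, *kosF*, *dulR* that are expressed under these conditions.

1

Homoserine is present, so JalA is active.
No repressor is bound and JalA is active, so *rudY* is transcribed.
→ *rudY* is ON.
Fumarate is absent, so VelJ is inactive.
Xylulose is present, so LutU is active.
Required activator VelJ is absent, so *elnB* is not transcribed.
→ *elnB* is OFF.
QuvZ is produced constitutively and is active.
Shikimate is present, so HolD is inactive.
Required activator HolD is absent, so *nolB* is not transcribed.
So NolB is not produced.
With repressor QuvZ bound, *purK* is not transcribed.
→ *purK* is OFF.
Citrulline is absent, so ElnD is inactive.
Glyoxylate is absent, so SibQ is active.
With repressor SibQ bound, *jovJ* is not transcribed.
So JovJ is not produced.
Required activator JovJ is absent, so *kosF* is not transcribed.
→ *kosF* is OFF.
Itaconate is absent, so GixP is active.
MoO₄²⁻ is present, so FenP is active.
ppGpp is present, so CilB is inactive.
With repressor FenP bound, *dovC* is not transcribed.
So DovC is not produced.
With repressor GixP bound, *dulR* is not transcribed.
→ *dulR* is OFF.
1 of the 5 genes is transcribed.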